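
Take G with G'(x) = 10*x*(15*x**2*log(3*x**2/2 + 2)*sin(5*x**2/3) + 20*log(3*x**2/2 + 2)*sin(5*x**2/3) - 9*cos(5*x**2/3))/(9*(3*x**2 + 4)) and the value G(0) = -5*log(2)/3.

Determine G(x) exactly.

Recognize the product-rule pattern: G'(x) = u'v + uv' with u = -5*cos(5*x**2/3)/3, v = log(3*x**2/2 + 2), so integration by parts undoes it.
A general antiderivative is -5*log(3*x**2/2 + 2)*cos(5*x**2/3)/3 + C.
The condition gives C = -5*log(2)/3 - (-5*log(2)/3) = 0.
So G(x) = -5*log(3*x**2/2 + 2)*cos(5*x**2/3)/3.
Check: d/dx[-5*log(3*x**2/2 + 2)*cos(5*x**2/3)/3] = (150*x**3*log(3*x**2/2 + 2)*sin(5*x**2/3) + 200*x*log(3*x**2/2 + 2)*sin(5*x**2/3) - 90*x*cos(5*x**2/3))/(27*x**2 + 36), which equals G'(x).

G(x) = -5*log(3*x**2/2 + 2)*cos(5*x**2/3)/3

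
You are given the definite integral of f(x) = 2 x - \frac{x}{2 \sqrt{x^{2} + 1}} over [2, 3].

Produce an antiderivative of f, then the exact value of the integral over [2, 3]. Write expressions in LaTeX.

Integrate term by term and add the pieces.
F(x) = x^{2} - \frac{\sqrt{x^{2} + 1}}{2} is an antiderivative of f.
Check: d/dx[x^{2} - \frac{\sqrt{x^{2} + 1}}{2}] = \frac{4 x \sqrt{x^{2} + 1} - x}{2 \sqrt{x^{2} + 1}}, which equals f(x).
F(3) = 9 - \frac{\sqrt{10}}{2}; F(2) = 4 - \frac{\sqrt{5}}{2}.
Integral = F(3) - F(2) = - \frac{\sqrt{10}}{2} + \frac{\sqrt{5}}{2} + 5.

Antiderivative: F(x) = x^{2} - \frac{\sqrt{x^{2} + 1}}{2}; value = - \frac{\sqrt{10}}{2} + \frac{\sqrt{5}}{2} + 5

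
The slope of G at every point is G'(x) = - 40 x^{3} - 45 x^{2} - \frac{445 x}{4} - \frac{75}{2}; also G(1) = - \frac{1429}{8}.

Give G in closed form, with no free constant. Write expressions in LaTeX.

G(x) = - \frac{80 x^{4} + 120 x^{3} + 445 x^{2} + 300 x + 484}{8}

The substitution u = 2 x^{2} + \frac{3 x}{2} + 5 works: G'(x) is exactly (dG/du)*(du/dx) for that inner function.
A general antiderivative is - \frac{5 \left(2 x^{2} + \frac{3 x}{2} + 5\right)^{2}}{2} + C.
The condition gives C = - \frac{1429}{8} - (- \frac{1445}{8}) = 2.
So G(x) = - \frac{80 x^{4} + 120 x^{3} + 445 x^{2} + 300 x + 484}{8}.
Check: d/dx[- \frac{80 x^{4} + 120 x^{3} + 445 x^{2} + 300 x + 484}{8}] = - 40 x^{3} - 45 x^{2} - \frac{445 x}{4} - \frac{75}{2} = G'(x).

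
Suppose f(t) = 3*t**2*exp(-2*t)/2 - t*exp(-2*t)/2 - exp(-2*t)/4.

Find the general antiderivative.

f has the shape u'v + uv' for u = -3*t**2/4 - t/2 - 1/8 and v = exp(-2*t) — it is the derivative of the product u*v.
Check: d/dt[-(6*t**2 + 4*t + 1)*exp(-2*t)/8] = (6*t**2 - 2*t - 1)*exp(-2*t)/4, which equals f(t).

F(t) = -(6*t**2 + 4*t + 1)*exp(-2*t)/8 + C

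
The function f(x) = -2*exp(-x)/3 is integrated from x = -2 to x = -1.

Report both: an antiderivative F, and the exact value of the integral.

Antiderivative: F(x) = 2*exp(-x)/3; value = -2*exp(2)/3 + 2*exp(1)/3

For F(x) to be correct the identity F'(x) - f(x) = 0 must hold.
F(x) = 2*exp(-x)/3 is an antiderivative of f.
Check: d/dx[2*exp(-x)/3] = -2*exp(-x)/3 = f(x).
F(-1) = 2*exp(1)/3; F(-2) = 2*exp(2)/3.
Integral = F(-1) - F(-2) = -2*exp(2)/3 + 2*exp(1)/3.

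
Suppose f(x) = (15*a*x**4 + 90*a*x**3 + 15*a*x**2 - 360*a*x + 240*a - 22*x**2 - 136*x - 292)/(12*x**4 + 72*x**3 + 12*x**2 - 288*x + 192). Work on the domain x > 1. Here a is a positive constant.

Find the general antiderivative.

F(x) = (15*a*x**3 + 45*a*x**2 - 60*a*x + 22*x + 68)/(12*x**2 + 36*x - 48) + C

For F(x) to be correct the identity F'(x) - f(x) = 0 must hold.
Check: d/dx[(15*a*x**3 + 45*a*x**2 - 60*a*x + 22*x + 68)/(12*x**2 + 36*x - 48)] = (15*a*x**4 + 90*a*x**3 + 15*a*x**2 - 360*a*x + 240*a - 22*x**2 - 136*x - 292)/(12*x**4 + 72*x**3 + 12*x**2 - 288*x + 192) = f(x).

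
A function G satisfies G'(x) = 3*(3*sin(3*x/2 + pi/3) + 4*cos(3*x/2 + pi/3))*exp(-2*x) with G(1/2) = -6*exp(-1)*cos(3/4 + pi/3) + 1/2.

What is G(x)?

G'(x) has the shape u'v + uv' for u = -6*cos(3*x/2 + pi/3) and v = exp(-2*x) — it is the derivative of the product u*v.
A general antiderivative is -6*exp(-2*x)*cos(3*x/2 + pi/3) + C.
The condition gives C = -6*exp(-1)*cos(3/4 + pi/3) + 1/2 - (-6*exp(-1)*cos(3/4 + pi/3)) = 1/2.
So G(x) = (exp(2*x) - 12*cos(3*x/2 + pi/3))*exp(-2*x)/2.
Check: d/dx[(exp(2*x) - 12*cos(3*x/2 + pi/3))*exp(-2*x)/2] = (9*sin(3*x/2 + pi/3) + 12*cos(3*x/2 + pi/3))*exp(-2*x), which equals G'(x).

G(x) = (exp(2*x) - 12*cos(3*x/2 + pi/3))*exp(-2*x)/2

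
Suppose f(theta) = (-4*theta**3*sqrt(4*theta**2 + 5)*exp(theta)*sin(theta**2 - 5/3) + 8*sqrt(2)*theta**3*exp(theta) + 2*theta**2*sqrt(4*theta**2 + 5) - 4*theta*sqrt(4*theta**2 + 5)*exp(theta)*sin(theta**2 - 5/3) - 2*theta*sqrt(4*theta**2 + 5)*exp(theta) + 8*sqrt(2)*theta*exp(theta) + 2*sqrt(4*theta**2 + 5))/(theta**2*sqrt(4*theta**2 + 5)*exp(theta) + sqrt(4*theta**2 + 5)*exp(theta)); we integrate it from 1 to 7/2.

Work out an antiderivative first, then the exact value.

Antiderivative: F(theta) = (2*sqrt(2)*sqrt(4*theta**2 + 5)*exp(theta) - exp(theta)*log(theta**2 + 1) + 2*exp(theta)*cos(theta**2 - 5/3) - 2)*exp(-theta); value = -6*sqrt(2) - log(53/4) - 2*cos(2/3) + 2*cos(127/12) - 2*exp(-7/2) + log(2) + 2*exp(-1) + 12*sqrt(3)

An antiderivative F(theta) passes only if d/dtheta[F] lands on f(theta) exactly.
F(theta) = (2*sqrt(2)*sqrt(4*theta**2 + 5)*exp(theta) - exp(theta)*log(theta**2 + 1) + 2*exp(theta)*cos(theta**2 - 5/3) - 2)*exp(-theta) is an antiderivative of f.
Check: d/dtheta[(2*sqrt(2)*sqrt(4*theta**2 + 5)*exp(theta) - exp(theta)*log(theta**2 + 1) + 2*exp(theta)*cos(theta**2 - 5/3) - 2)*exp(-theta)] = (-4*theta**3*sqrt(4*theta**2 + 5)*exp(theta)*sin(theta**2 - 5/3) + 8*sqrt(2)*theta**3*exp(theta) + 2*theta**2*sqrt(4*theta**2 + 5) - 4*theta*sqrt(4*theta**2 + 5)*exp(theta)*sin(theta**2 - 5/3) - 2*theta*sqrt(4*theta**2 + 5)*exp(theta) + 8*sqrt(2)*theta*exp(theta) + 2*sqrt(4*theta**2 + 5))/(theta**2*sqrt(4*theta**2 + 5)*exp(theta) + sqrt(4*theta**2 + 5)*exp(theta)) = f(theta).
F(7/2) = -log(53/4) + 2*cos(127/12) - 2*exp(-7/2) + 12*sqrt(3); F(1) = -2*exp(-1) - log(2) + 2*cos(2/3) + 6*sqrt(2).
Integral = F(7/2) - F(1) = -6*sqrt(2) - log(53/4) - 2*cos(2/3) + 2*cos(127/12) - 2*exp(-7/2) + log(2) + 2*exp(-1) + 12*sqrt(3).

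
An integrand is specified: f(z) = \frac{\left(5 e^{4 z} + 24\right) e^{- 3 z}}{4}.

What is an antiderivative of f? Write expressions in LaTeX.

A candidate is checked by its d/dz: the result must match f(z).
Check: d/dz[\frac{\left(5 e^{4 z} - 8\right) e^{- 3 z}}{4}] = \frac{\left(5 e^{4 z} + 24\right) e^{- 3 z}}{4} = f(z).

An antiderivative is F(z) = \frac{\left(5 e^{4 z} - 8\right) e^{- 3 z}}{4}.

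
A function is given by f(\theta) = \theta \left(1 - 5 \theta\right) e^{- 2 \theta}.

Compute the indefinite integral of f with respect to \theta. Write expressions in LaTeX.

F(\theta) = \frac{5 \theta^{2} e^{- 2 \theta}}{2} + 2 \theta e^{- 2 \theta} + e^{- 2 \theta} + C

Recognize the product-rule pattern: f = u'v + uv' with u = \frac{5 \theta^{2}}{2} + 2 \theta + 1, v = e^{- 2 \theta}, so integration by parts undoes it.
Check: d/d\theta[\frac{5 \theta^{2} e^{- 2 \theta}}{2} + 2 \theta e^{- 2 \theta} + e^{- 2 \theta}] = \left(- 5 \theta^{2} + \theta\right) e^{- 2 \theta}, which equals f(\theta).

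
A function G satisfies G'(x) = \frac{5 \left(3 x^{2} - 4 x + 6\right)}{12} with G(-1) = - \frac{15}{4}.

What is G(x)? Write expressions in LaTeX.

G(x) = \frac{5 x^{3}}{12} - \frac{5 x^{2}}{6} + \frac{5 x}{2}

A candidate passes only if d/dx[G] lands on the given G'(x) exactly.
A general antiderivative is \frac{5 x^{3}}{12} - \frac{5 x^{2}}{6} + \frac{5 x}{2} + C.
The condition gives C = - \frac{15}{4} - (- \frac{15}{4}) = 0.
So G(x) = \frac{5 x^{3}}{12} - \frac{5 x^{2}}{6} + \frac{5 x}{2}.
Check: d/dx[\frac{5 x^{3}}{12} - \frac{5 x^{2}}{6} + \frac{5 x}{2}] = \frac{5 x^{2}}{4} - \frac{5 x}{3} + \frac{5}{2}, which equals G'(x).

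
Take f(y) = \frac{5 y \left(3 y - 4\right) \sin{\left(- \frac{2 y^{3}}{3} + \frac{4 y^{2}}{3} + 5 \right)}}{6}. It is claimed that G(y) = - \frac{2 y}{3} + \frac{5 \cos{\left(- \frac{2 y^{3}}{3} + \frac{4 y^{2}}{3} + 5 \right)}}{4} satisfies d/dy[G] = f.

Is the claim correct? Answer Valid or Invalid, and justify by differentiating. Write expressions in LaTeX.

Invalid: d/dy[G] - f = - \frac{2}{3}, which is not 0.

d/dy[G] = \frac{5 y^{2} \sin{\left(- \frac{2 y^{3}}{3} + \frac{4 y^{2}}{3} + 5 \right)}}{2} - \frac{10 y \sin{\left(- \frac{2 y^{3}}{3} + \frac{4 y^{2}}{3} + 5 \right)}}{3} - \frac{2}{3}
d/dy[G] - f(y) = - \frac{2}{3} != 0.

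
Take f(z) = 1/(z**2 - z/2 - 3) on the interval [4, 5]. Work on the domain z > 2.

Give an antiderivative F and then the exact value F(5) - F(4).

Antiderivative: F(z) = 2*log(z - 2)/7 - 2*log(z + 3/2)/7; value = -2*log(13/2)/7 - 2*log(2)/7 + 2*log(3)/7 + 2*log(11/2)/7

The denominator factors as (z - 2)*(2*z + 3); partial fractions split f into directly integrable pieces: -4/(7*(2*z + 3)) + 2/(7*(z - 2)).
F(z) = 2*log(z - 2)/7 - 2*log(z + 3/2)/7 is an antiderivative of f.
Check: d/dz[2*log(z - 2)/7 - 2*log(z + 3/2)/7] = 2/(2*z**2 - z - 6), which equals f(z).
F(5) = -2*log(13/2)/7 + 2*log(3)/7; F(4) = -2*log(11/2)/7 + 2*log(2)/7.
Integral = F(5) - F(4) = -2*log(13/2)/7 - 2*log(2)/7 + 2*log(3)/7 + 2*log(11/2)/7.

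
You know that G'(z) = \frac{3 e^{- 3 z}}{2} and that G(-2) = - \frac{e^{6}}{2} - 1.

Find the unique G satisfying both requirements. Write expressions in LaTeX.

A candidate passes only if d/dz[G] lands on the given G'(z) exactly.
A general antiderivative is - \frac{e^{- 3 z}}{2} + C.
The condition gives C = - \frac{e^{6}}{2} - 1 - (- \frac{e^{6}}{2}) = -1.
So G(z) = \frac{\left(- 2 e^{3 z} - 1\right) e^{- 3 z}}{2}.
Check: d/dz[\frac{\left(- 2 e^{3 z} - 1\right) e^{- 3 z}}{2}] = \frac{3 e^{- 3 z}}{2} = G'(z).

G(z) = \frac{\left(- 2 e^{3 z} - 1\right) e^{- 3 z}}{2}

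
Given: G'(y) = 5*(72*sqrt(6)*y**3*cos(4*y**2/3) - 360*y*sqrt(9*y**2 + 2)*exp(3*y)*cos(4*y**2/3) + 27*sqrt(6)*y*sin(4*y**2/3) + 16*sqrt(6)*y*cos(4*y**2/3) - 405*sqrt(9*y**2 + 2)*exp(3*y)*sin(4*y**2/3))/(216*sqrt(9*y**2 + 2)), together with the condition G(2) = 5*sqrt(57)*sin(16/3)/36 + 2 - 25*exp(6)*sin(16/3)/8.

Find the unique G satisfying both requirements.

G'(y) has the shape u'v + uv' for u = 5*sqrt(3*y**2/2 + 1/3)/12 - 25*exp(3*y)/8 and v = sin(4*y**2/3) — it is the derivative of the product u*v.
A general antiderivative is -5*(-sqrt(3*y**2/2 + 1/3)/3 + 5*exp(3*y)/2)*sin(4*y**2/3)/4 + C.
The condition gives C = 5*sqrt(57)*sin(16/3)/36 + 2 - 25*exp(6)*sin(16/3)/8 - (5*sqrt(57)*sin(16/3)/36 - 25*exp(6)*sin(16/3)/8) = 2.
So G(y) = 5*sqrt(6)*sqrt(9*y**2 + 2)*sin(4*y**2/3)/72 - 25*exp(3*y)*sin(4*y**2/3)/8 + 2.
Check: d/dy[5*sqrt(6)*sqrt(9*y**2 + 2)*sin(4*y**2/3)/72 - 25*exp(3*y)*sin(4*y**2/3)/8 + 2] = (360*sqrt(6)*y**3*cos(4*y**2/3) - 1800*y*sqrt(9*y**2 + 2)*exp(3*y)*cos(4*y**2/3) + 135*sqrt(6)*y*sin(4*y**2/3) + 80*sqrt(6)*y*cos(4*y**2/3) - 2025*sqrt(9*y**2 + 2)*exp(3*y)*sin(4*y**2/3))/(216*sqrt(9*y**2 + 2)), which equals G'(y).

G(y) = 5*sqrt(6)*sqrt(9*y**2 + 2)*sin(4*y**2/3)/72 - 25*exp(3*y)*sin(4*y**2/3)/8 + 2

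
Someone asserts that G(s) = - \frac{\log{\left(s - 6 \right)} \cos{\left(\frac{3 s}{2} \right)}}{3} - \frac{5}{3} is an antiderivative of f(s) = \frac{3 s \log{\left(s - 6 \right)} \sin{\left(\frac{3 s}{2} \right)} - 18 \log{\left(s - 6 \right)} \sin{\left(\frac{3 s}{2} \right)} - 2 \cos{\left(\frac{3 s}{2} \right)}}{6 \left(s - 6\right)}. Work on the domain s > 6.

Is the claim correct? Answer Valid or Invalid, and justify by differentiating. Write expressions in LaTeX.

d/ds[G] = \frac{3 s \log{\left(s - 6 \right)} \sin{\left(\frac{3 s}{2} \right)} - 18 \log{\left(s - 6 \right)} \sin{\left(\frac{3 s}{2} \right)} - 2 \cos{\left(\frac{3 s}{2} \right)}}{6 s - 36}
This equals f(s) exactly, so the claim holds.

Valid: G'(s) = f(s).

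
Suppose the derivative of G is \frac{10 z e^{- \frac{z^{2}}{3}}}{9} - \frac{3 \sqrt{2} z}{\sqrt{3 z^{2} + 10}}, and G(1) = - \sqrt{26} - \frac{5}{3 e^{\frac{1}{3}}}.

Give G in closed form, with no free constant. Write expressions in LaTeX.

G(z) = - 2 \sqrt{\frac{3 z^{2}}{2} + 5} - \frac{5 e^{- \frac{z^{2}}{3}}}{3}

Integrate term by term and add the pieces.
A general antiderivative is - 2 \sqrt{\frac{3 z^{2}}{2} + 5} - \frac{5 e^{- \frac{z^{2}}{3}}}{3} + C.
The condition gives C = - \sqrt{26} - \frac{5}{3 e^{\frac{1}{3}}} - (- \sqrt{26} - \frac{5}{3 e^{\frac{1}{3}}}) = 0.
So G(z) = - 2 \sqrt{\frac{3 z^{2}}{2} + 5} - \frac{5 e^{- \frac{z^{2}}{3}}}{3}.
Check: d/dz[- 2 \sqrt{\frac{3 z^{2}}{2} + 5} - \frac{5 e^{- \frac{z^{2}}{3}}}{3}] = \frac{\left(10 z \sqrt{3 z^{2} + 10} - 27 \sqrt{2} z e^{\frac{z^{2}}{3}}\right) e^{- \frac{z^{2}}{3}}}{9 \sqrt{3 z^{2} + 10}}, which equals G'(z).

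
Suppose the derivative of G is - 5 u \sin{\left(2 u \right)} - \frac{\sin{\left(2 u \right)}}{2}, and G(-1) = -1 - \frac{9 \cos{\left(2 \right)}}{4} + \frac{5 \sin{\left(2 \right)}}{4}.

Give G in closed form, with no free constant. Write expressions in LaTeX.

G(u) = \frac{10 u \cos{\left(2 u \right)} - 5 \sin{\left(2 u \right)} + \cos{\left(2 u \right)} - 4}{4}

Integrate term by term and add the pieces.
A general antiderivative is \frac{5 u \cos{\left(2 u \right)}}{2} - \frac{5 \sin{\left(2 u \right)}}{4} + \frac{\cos{\left(2 u \right)}}{4} + C.
The condition gives C = -1 - \frac{9 \cos{\left(2 \right)}}{4} + \frac{5 \sin{\left(2 \right)}}{4} - (- \frac{9 \cos{\left(2 \right)}}{4} + \frac{5 \sin{\left(2 \right)}}{4}) = -1.
So G(u) = \frac{10 u \cos{\left(2 u \right)} - 5 \sin{\left(2 u \right)} + \cos{\left(2 u \right)} - 4}{4}.
Check: d/du[\frac{10 u \cos{\left(2 u \right)} - 5 \sin{\left(2 u \right)} + \cos{\left(2 u \right)} - 4}{4}] = - 5 u \sin{\left(2 u \right)} - \frac{\sin{\left(2 u \right)}}{2} = G'(u).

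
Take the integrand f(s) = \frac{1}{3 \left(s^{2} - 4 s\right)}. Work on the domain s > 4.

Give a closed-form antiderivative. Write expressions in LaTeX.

An antiderivative is F(s) = \frac{- \log{\left(s \right)} + \log{\left(s - 4 \right)}}{12}.

The denominator factors as 3 s \left(s - 4\right); partial fractions split f into directly integrable pieces: \frac{1}{12 \left(s - 4\right)} - \frac{1}{12 s}.
Check: d/ds[\frac{- \log{\left(s \right)} + \log{\left(s - 4 \right)}}{12}] = \frac{1}{3 s^{2} - 12 s}, which equals f(s).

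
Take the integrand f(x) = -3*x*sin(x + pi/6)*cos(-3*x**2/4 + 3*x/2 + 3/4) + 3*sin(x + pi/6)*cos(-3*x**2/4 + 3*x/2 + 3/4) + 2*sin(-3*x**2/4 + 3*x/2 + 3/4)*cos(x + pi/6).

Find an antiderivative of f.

f has the shape u'v + uv' for u = 2*sin(x + pi/6) and v = sin(-3*x**2/4 + 3*x/2 + 3/4) — it is the derivative of the product u*v.
Check: d/dx[2*sin(x + pi/6)*sin(-3*x**2/4 + 3*x/2 + 3/4)] = -3*x*sin(x + pi/6)*cos(-3*x**2/4 + 3*x/2 + 3/4) + 3*sin(x + pi/6)*cos(-3*x**2/4 + 3*x/2 + 3/4) + 2*sin(-3*x**2/4 + 3*x/2 + 3/4)*cos(x + pi/6) = f(x).

An antiderivative is F(x) = 2*sin(x + pi/6)*sin(-3*x**2/4 + 3*x/2 + 3/4).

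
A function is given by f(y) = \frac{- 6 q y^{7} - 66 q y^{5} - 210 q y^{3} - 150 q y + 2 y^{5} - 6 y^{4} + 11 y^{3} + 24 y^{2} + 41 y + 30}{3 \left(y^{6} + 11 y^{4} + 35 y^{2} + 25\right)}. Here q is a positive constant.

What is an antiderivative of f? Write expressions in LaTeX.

An antiderivative is F(y) = - \frac{6 q y^{4} + 30 q y^{2} - 2 y^{2} \log{\left(\frac{3 y^{2}}{2} + \frac{3}{2} \right)} - 12 y - 10 \log{\left(\frac{3 y^{2}}{2} + \frac{3}{2} \right)} - 9}{6 \left(y^{2} + 5\right)}.

Since d/dy undoes antidifferentiation here, F'(y) = f(y) is required of F(y).
Check: d/dy[- \frac{6 q y^{4} + 30 q y^{2} - 2 y^{2} \log{\left(\frac{3 y^{2}}{2} + \frac{3}{2} \right)} - 12 y - 10 \log{\left(\frac{3 y^{2}}{2} + \frac{3}{2} \right)} - 9}{6 \left(y^{2} + 5\right)}] = \frac{- 6 q y^{7} - 66 q y^{5} - 210 q y^{3} - 150 q y + 2 y^{5} - 6 y^{4} + 11 y^{3} + 24 y^{2} + 41 y + 30}{3 y^{6} + 33 y^{4} + 105 y^{2} + 75}, which equals f(y).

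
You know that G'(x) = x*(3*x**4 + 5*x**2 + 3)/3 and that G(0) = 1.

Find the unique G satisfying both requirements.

Since d/dx undoes antidifferentiation here, G(x) must give back the stated G'(x).
A general antiderivative is x**6/6 + 5*x**4/12 + x**2/2 + C.
The condition gives C = 1 - (0) = 1.
So G(x) = (2*x**6 + 5*x**4 + 6*x**2 + 12)/12.
Check: d/dx[(2*x**6 + 5*x**4 + 6*x**2 + 12)/12] = x**5 + 5*x**3/3 + x, which equals G'(x).

G(x) = (2*x**6 + 5*x**4 + 6*x**2 + 12)/12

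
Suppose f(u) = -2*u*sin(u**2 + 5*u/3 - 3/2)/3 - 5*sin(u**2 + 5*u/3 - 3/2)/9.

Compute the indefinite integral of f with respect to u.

F(u) = cos(u**2 + 5*u/3 - 3/2)/3 + C

The substitution w = u**2 + 5*u/3 - 3/2 works: f is exactly (dF/dw)*(dw/du) for that inner function.
Check: d/du[cos(u**2 + 5*u/3 - 3/2)/3] = -2*u*sin(u**2 + 5*u/3 - 3/2)/3 - 5*sin(u**2 + 5*u/3 - 3/2)/9 = f(u).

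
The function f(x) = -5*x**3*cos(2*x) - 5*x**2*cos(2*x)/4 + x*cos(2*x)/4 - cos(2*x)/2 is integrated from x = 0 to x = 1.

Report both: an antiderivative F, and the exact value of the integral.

The integrand splits into summands that can be handled one at a time.
F(x) = (-40*x**3*sin(2*x) - 10*x**2*sin(2*x) - 60*x**2*cos(2*x) + 62*x*sin(2*x) - 10*x*cos(2*x) + sin(2*x) + 31*cos(2*x))/16 is an antiderivative of f.
Check: d/dx[(-40*x**3*sin(2*x) - 10*x**2*sin(2*x) - 60*x**2*cos(2*x) + 62*x*sin(2*x) - 10*x*cos(2*x) + sin(2*x) + 31*cos(2*x))/16] = -5*x**3*cos(2*x) - 5*x**2*cos(2*x)/4 + x*cos(2*x)/4 - cos(2*x)/2 = f(x).
F(1) = 13*sin(2)/16 - 39*cos(2)/16; F(0) = 31/16.
Integral = F(1) - F(0) = -31/16 + 13*sin(2)/16 - 39*cos(2)/16.

Antiderivative: F(x) = (-40*x**3*sin(2*x) - 10*x**2*sin(2*x) - 60*x**2*cos(2*x) + 62*x*sin(2*x) - 10*x*cos(2*x) + sin(2*x) + 31*cos(2*x))/16; value = -31/16 + 13*sin(2)/16 - 39*cos(2)/16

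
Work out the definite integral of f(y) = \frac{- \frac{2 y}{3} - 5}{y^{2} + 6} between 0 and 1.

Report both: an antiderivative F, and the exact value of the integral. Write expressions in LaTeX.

Antiderivative: F(y) = - \frac{\log{\left(y^{2} + 6 \right)}}{3} - \frac{5 \sqrt{6} \operatorname{atan}{\left(\frac{\sqrt{6} y}{6} \right)}}{6}; value = - \frac{5 \sqrt{6} \operatorname{atan}{\left(\frac{\sqrt{6}}{6} \right)}}{6} - \frac{\log{\left(7 \right)}}{3} + \frac{\log{\left(6 \right)}}{3}

Check any antiderivative F(y) by computing F'(y) and comparing it with f(y).
F(y) = - \frac{\log{\left(y^{2} + 6 \right)}}{3} - \frac{5 \sqrt{6} \operatorname{atan}{\left(\frac{\sqrt{6} y}{6} \right)}}{6} is an antiderivative of f.
Check: d/dy[- \frac{\log{\left(y^{2} + 6 \right)}}{3} - \frac{5 \sqrt{6} \operatorname{atan}{\left(\frac{\sqrt{6} y}{6} \right)}}{6}] = \frac{- 2 y - 15}{3 y^{2} + 18}, which equals f(y).
F(1) = - \frac{5 \sqrt{6} \operatorname{atan}{\left(\frac{\sqrt{6}}{6} \right)}}{6} - \frac{\log{\left(7 \right)}}{3}; F(0) = - \frac{\log{\left(6 \right)}}{3}.
Integral = F(1) - F(0) = - \frac{5 \sqrt{6} \operatorname{atan}{\left(\frac{\sqrt{6}}{6} \right)}}{6} - \frac{\log{\left(7 \right)}}{3} + \frac{\log{\left(6 \right)}}{3}.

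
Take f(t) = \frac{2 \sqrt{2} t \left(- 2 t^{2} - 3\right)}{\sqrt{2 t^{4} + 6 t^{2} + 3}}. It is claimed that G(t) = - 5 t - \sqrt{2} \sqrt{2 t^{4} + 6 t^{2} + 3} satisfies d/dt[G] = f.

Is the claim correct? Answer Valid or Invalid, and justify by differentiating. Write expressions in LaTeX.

d/dt[G] = \frac{- 4 \sqrt{2} t^{3} - 6 \sqrt{2} t - 5 \sqrt{2 t^{4} + 6 t^{2} + 3}}{\sqrt{2 t^{4} + 6 t^{2} + 3}}
d/dt[G] - f(t) = -5 != 0.

Invalid: d/dt[G] - f = -5, which is not 0.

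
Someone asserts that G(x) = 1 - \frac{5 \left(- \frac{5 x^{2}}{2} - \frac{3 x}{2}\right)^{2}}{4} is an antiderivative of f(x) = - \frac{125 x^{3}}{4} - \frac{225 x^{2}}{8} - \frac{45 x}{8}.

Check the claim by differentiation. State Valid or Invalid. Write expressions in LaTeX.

d/dx[G] = - \frac{125 x^{3}}{4} - \frac{225 x^{2}}{8} - \frac{45 x}{8}
This equals f(x) exactly, so the claim holds.

Valid - the claim checks out under differentiation.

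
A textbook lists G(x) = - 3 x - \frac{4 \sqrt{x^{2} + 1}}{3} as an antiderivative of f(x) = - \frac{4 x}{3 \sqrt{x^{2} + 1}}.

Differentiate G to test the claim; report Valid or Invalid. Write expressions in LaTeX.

Invalid: d/dx[G] - f = -3, which is not 0.

d/dx[G] = \frac{- 4 x - 9 \sqrt{x^{2} + 1}}{3 \sqrt{x^{2} + 1}}
d/dx[G] - f(x) = -3 != 0.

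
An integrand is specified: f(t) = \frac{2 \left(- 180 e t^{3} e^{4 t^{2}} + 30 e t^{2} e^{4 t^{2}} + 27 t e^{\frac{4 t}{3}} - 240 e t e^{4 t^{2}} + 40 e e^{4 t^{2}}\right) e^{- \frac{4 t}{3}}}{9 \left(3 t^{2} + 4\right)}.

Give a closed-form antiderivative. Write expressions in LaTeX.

Recover f(t) by differentiating a candidate F(t); any mismatch rules it out.
Check: d/dt[\log{\left(t^{2} + \frac{4}{3} \right)} - \frac{5 e e^{- \frac{4 t}{3}} e^{4 t^{2}}}{3}] = \frac{- 360 e t^{3} e^{4 t^{2}} + 60 e t^{2} e^{4 t^{2}} + 54 t e^{\frac{4 t}{3}} - 480 e t e^{4 t^{2}} + 80 e e^{4 t^{2}}}{27 t^{2} e^{\frac{4 t}{3}} + 36 e^{\frac{4 t}{3}}}, which equals f(t).

An antiderivative is F(t) = \log{\left(t^{2} + \frac{4}{3} \right)} - \frac{5 e e^{- \frac{4 t}{3}} e^{4 t^{2}}}{3}.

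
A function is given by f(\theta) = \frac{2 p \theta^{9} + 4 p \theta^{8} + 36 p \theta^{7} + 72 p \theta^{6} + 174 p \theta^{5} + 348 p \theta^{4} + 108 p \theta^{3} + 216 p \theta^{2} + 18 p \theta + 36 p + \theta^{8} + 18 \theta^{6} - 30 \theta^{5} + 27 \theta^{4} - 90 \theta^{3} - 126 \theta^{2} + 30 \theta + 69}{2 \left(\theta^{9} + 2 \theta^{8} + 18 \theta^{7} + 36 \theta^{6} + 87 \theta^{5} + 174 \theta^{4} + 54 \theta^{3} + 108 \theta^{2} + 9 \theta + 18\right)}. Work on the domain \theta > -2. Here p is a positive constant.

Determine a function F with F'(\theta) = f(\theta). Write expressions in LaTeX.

Any candidate F(\theta) must reproduce f(\theta) exactly when differentiated.
Check: d/d\theta[\frac{2 p \theta^{5} + 18 p \theta^{3} + 6 p \theta + \theta^{4} \log{\left(2 \theta + 4 \right)} + 9 \theta^{2} \log{\left(2 \theta + 4 \right)} + 10 \theta + 3 \log{\left(2 \theta + 4 \right)}}{2 \left(\theta^{4} + 9 \theta^{2} + 3\right)}] = \frac{2 p \theta^{9} + 4 p \theta^{8} + 36 p \theta^{7} + 72 p \theta^{6} + 174 p \theta^{5} + 348 p \theta^{4} + 108 p \theta^{3} + 216 p \theta^{2} + 18 p \theta + 36 p + \theta^{8} + 18 \theta^{6} - 30 \theta^{5} + 27 \theta^{4} - 90 \theta^{3} - 126 \theta^{2} + 30 \theta + 69}{2 \theta^{9} + 4 \theta^{8} + 36 \theta^{7} + 72 \theta^{6} + 174 \theta^{5} + 348 \theta^{4} + 108 \theta^{3} + 216 \theta^{2} + 18 \theta + 36}, which equals f(\theta).

An antiderivative is F(\theta) = \frac{2 p \theta^{5} + 18 p \theta^{3} + 6 p \theta + \theta^{4} \log{\left(2 \theta + 4 \right)} + 9 \theta^{2} \log{\left(2 \theta + 4 \right)} + 10 \theta + 3 \log{\left(2 \theta + 4 \right)}}{2 \left(\theta^{4} + 9 \theta^{2} + 3\right)}.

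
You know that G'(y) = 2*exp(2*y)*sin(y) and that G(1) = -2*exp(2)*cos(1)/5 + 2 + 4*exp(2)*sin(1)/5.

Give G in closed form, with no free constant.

G(y) = 4*exp(2*y)*sin(y)/5 - 2*exp(2*y)*cos(y)/5 + 2

The proposed G(y) is checked by its d/dy: the result must match the given G'(y).
A general antiderivative is 4*exp(2*y)*sin(y)/5 - 2*exp(2*y)*cos(y)/5 + C.
The condition gives C = -2*exp(2)*cos(1)/5 + 2 + 4*exp(2)*sin(1)/5 - (-2*exp(2)*cos(1)/5 + 4*exp(2)*sin(1)/5) = 2.
So G(y) = 4*exp(2*y)*sin(y)/5 - 2*exp(2*y)*cos(y)/5 + 2.
Check: d/dy[4*exp(2*y)*sin(y)/5 - 2*exp(2*y)*cos(y)/5 + 2] = 2*exp(2*y)*sin(y) = G'(y).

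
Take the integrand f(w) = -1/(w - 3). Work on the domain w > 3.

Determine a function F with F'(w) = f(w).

Any candidate F(w) must reproduce f(w) exactly when differentiated.
Check: d/dw[-log(w - 3)] = -1/(w - 3) = f(w).

An antiderivative is F(w) = -log(w - 3).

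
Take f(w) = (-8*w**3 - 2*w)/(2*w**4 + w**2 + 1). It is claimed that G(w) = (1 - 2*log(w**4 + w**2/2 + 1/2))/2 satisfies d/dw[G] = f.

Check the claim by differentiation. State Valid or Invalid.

d/dw[G] = (-8*w**3 - 2*w)/(2*w**4 + w**2 + 1)
This equals f(w) exactly, so the claim holds.

Valid: G'(w) = f(w).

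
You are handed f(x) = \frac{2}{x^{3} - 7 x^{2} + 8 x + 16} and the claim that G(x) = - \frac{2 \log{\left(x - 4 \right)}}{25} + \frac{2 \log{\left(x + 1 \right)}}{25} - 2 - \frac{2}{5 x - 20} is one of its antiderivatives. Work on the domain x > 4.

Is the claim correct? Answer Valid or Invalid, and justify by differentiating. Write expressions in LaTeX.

d/dx[G] = \frac{2}{x^{3} - 7 x^{2} + 8 x + 16}
This equals f(x) exactly, so the claim holds.

Valid: G'(x) = f(x).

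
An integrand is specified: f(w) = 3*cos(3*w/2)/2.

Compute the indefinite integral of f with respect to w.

For F(w) to be correct the identity F'(w) - f(w) = 0 must hold.
Check: d/dw[sin(3*w/2)] = 3*cos(3*w/2)/2 = f(w).

F(w) = sin(3*w/2) + C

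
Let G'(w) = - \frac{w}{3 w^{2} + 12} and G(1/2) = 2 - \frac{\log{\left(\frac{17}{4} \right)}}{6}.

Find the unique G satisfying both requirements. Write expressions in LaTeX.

G(w) = 2 - \frac{\log{\left(w^{2} + 4 \right)}}{6}

The substitution u = w^{2} + 4 works: G'(w) is exactly (dG/du)*(du/dw) for that inner function.
A general antiderivative is - \frac{\log{\left(w^{2} + 4 \right)}}{6} + C.
The condition gives C = 2 - \frac{\log{\left(\frac{17}{4} \right)}}{6} - (- \frac{\log{\left(\frac{17}{4} \right)}}{6}) = 2.
So G(w) = 2 - \frac{\log{\left(w^{2} + 4 \right)}}{6}.
Check: d/dw[2 - \frac{\log{\left(w^{2} + 4 \right)}}{6}] = - \frac{w}{3 w^{2} + 12} = G'(w).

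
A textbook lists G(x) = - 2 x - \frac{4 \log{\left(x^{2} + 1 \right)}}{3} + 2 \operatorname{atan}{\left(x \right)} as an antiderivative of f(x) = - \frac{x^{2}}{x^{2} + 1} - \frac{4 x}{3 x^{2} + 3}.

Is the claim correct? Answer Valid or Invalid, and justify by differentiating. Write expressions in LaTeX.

Invalid: d/dx[G] - f = \frac{- 3 x^{2} - 4 x}{3 x^{2} + 3}, which is not 0.

d/dx[G] = \frac{- 6 x^{2} - 8 x}{3 x^{2} + 3}
d/dx[G] - f(x) = \frac{- 3 x^{2} - 4 x}{3 x^{2} + 3} != 0.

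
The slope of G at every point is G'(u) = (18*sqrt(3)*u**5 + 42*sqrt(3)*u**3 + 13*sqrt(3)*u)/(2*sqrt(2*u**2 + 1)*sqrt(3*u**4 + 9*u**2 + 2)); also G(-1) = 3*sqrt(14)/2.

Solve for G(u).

G(u) = 3*sqrt(2*u**2 + 1)*sqrt(u**4 + 3*u**2 + 2/3)/2

G'(u) has the shape v'r + vr' for v = 3*sqrt(2*u**2 + 1)/2 and r = sqrt(u**4 + 3*u**2 + 2/3) — it is the derivative of the product v*r.
A general antiderivative is 3*sqrt(2*u**2 + 1)*sqrt(u**4 + 3*u**2 + 2/3)/2 + C.
The condition gives C = 3*sqrt(14)/2 - (3*sqrt(14)/2) = 0.
So G(u) = 3*sqrt(2*u**2 + 1)*sqrt(u**4 + 3*u**2 + 2/3)/2.
Check: d/du[3*sqrt(2*u**2 + 1)*sqrt(u**4 + 3*u**2 + 2/3)/2] = sqrt(3)*(54*u**5 + 126*u**3 + 39*u)/(6*sqrt(2*u**2 + 1)*sqrt(3*u**4 + 9*u**2 + 2)), which equals G'(u).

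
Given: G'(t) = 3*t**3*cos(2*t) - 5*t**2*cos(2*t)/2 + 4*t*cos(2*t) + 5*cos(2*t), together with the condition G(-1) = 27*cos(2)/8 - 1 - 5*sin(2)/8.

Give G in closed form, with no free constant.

G(t) = (12*t**3*sin(2*t) - 10*t**2*sin(2*t) + 18*t**2*cos(2*t) - 2*t*sin(2*t) - 10*t*cos(2*t) + 25*sin(2*t) - cos(2*t) - 8)/8

Integrate term by term and add the pieces.
A general antiderivative is 3*t**3*sin(2*t)/2 - 5*t**2*sin(2*t)/4 + 9*t**2*cos(2*t)/4 - t*sin(2*t)/4 - 5*t*cos(2*t)/4 + 25*sin(2*t)/8 - cos(2*t)/8 + C.
The condition gives C = 27*cos(2)/8 - 1 - 5*sin(2)/8 - (27*cos(2)/8 - 5*sin(2)/8) = -1.
So G(t) = (12*t**3*sin(2*t) - 10*t**2*sin(2*t) + 18*t**2*cos(2*t) - 2*t*sin(2*t) - 10*t*cos(2*t) + 25*sin(2*t) - cos(2*t) - 8)/8.
Check: d/dt[(12*t**3*sin(2*t) - 10*t**2*sin(2*t) + 18*t**2*cos(2*t) - 2*t*sin(2*t) - 10*t*cos(2*t) + 25*sin(2*t) - cos(2*t) - 8)/8] = 3*t**3*cos(2*t) - 5*t**2*cos(2*t)/2 + 4*t*cos(2*t) + 5*cos(2*t) = G'(t).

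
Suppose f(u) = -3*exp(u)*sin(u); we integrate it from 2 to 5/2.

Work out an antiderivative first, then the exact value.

Whatever form F(u) takes, F'(u) = f(u) is non-negotiable.
F(u) = 3*(-sin(u) + cos(u))*exp(u)/2 is an antiderivative of f.
Check: d/du[3*(-sin(u) + cos(u))*exp(u)/2] = -3*exp(u)*sin(u) = f(u).
F(5/2) = 3*exp(5/2)*cos(5/2)/2 - 3*exp(5/2)*sin(5/2)/2; F(2) = -3*exp(2)*sin(2)/2 + 3*exp(2)*cos(2)/2.
Integral = F(5/2) - F(2) = 3*exp(5/2)*cos(5/2)/2 - 3*exp(5/2)*sin(5/2)/2 - 3*exp(2)*cos(2)/2 + 3*exp(2)*sin(2)/2.

Antiderivative: F(u) = 3*(-sin(u) + cos(u))*exp(u)/2; value = 3*exp(5/2)*cos(5/2)/2 - 3*exp(5/2)*sin(5/2)/2 - 3*exp(2)*cos(2)/2 + 3*exp(2)*sin(2)/2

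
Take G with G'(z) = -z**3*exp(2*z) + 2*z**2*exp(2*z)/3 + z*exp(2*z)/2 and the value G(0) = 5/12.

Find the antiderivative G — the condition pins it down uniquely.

G(z) = (-6*z**3 + 13*z**2 - 10*z + 5)*exp(2*z)/12

G'(z) has the shape u'v + uv' for u = -z**3/2 + 13*z**2/12 - 5*z/6 + 5/12 and v = exp(2*z) — it is the derivative of the product u*v.
A general antiderivative is (-6*z**3 + 13*z**2 - 10*z + 5)*exp(2*z)/12 + C.
The condition gives C = 5/12 - (5/12) = 0.
So G(z) = (-6*z**3 + 13*z**2 - 10*z + 5)*exp(2*z)/12.
Check: d/dz[(-6*z**3 + 13*z**2 - 10*z + 5)*exp(2*z)/12] = -z**3*exp(2*z) + 2*z**2*exp(2*z)/3 + z*exp(2*z)/2 = G'(z).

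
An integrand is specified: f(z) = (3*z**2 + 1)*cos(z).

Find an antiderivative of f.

Since d/dz undoes antidifferentiation here, F'(z) = f(z) is required of F(z).
Check: d/dz[3*z**2*sin(z) + 6*z*cos(z) - 5*sin(z)] = 3*z**2*cos(z) + cos(z), which equals f(z).

An antiderivative is F(z) = 3*z**2*sin(z) + 6*z*cos(z) - 5*sin(z).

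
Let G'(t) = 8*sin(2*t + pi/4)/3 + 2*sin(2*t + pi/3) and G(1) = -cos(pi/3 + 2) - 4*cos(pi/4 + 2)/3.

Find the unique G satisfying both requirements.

Integrate term by term and add the pieces.
A general antiderivative is -4*cos(2*t + pi/4)/3 - cos(2*t + pi/3) + C.
The condition gives C = -cos(pi/3 + 2) - 4*cos(pi/4 + 2)/3 - (-cos(pi/3 + 2) - 4*cos(pi/4 + 2)/3) = 0.
So G(t) = -4*cos(2*t + pi/4)/3 - cos(2*t + pi/3).
Check: d/dt[-4*cos(2*t + pi/4)/3 - cos(2*t + pi/3)] = 8*sin(2*t + pi/4)/3 + 2*sin(2*t + pi/3) = G'(t).

G(t) = -4*cos(2*t + pi/4)/3 - cos(2*t + pi/3)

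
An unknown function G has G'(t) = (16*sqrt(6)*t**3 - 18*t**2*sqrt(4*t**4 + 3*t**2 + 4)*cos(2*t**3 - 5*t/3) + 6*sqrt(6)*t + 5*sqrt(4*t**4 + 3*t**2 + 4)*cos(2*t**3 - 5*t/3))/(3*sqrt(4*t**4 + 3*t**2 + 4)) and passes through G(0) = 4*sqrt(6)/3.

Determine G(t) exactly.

G(t) = (2*sqrt(6)*sqrt(4*t**4 + 3*t**2 + 4) - 3*sin(2*t**3 - 5*t/3))/3

Check a candidate G(t) by differentiating: d/dt[G] must match the given G'(t).
A general antiderivative is 4*sqrt(2*t**4/3 + t**2/2 + 2/3) - sin(2*t**3 - 5*t/3) + C.
The condition gives C = 4*sqrt(6)/3 - (4*sqrt(6)/3) = 0.
So G(t) = (2*sqrt(6)*sqrt(4*t**4 + 3*t**2 + 4) - 3*sin(2*t**3 - 5*t/3))/3.
Check: d/dt[(2*sqrt(6)*sqrt(4*t**4 + 3*t**2 + 4) - 3*sin(2*t**3 - 5*t/3))/3] = (16*sqrt(6)*t**3 - 18*t**2*sqrt(4*t**4 + 3*t**2 + 4)*cos(2*t**3 - 5*t/3) + 6*sqrt(6)*t + 5*sqrt(4*t**4 + 3*t**2 + 4)*cos(2*t**3 - 5*t/3))/(3*sqrt(4*t**4 + 3*t**2 + 4)) = G'(t).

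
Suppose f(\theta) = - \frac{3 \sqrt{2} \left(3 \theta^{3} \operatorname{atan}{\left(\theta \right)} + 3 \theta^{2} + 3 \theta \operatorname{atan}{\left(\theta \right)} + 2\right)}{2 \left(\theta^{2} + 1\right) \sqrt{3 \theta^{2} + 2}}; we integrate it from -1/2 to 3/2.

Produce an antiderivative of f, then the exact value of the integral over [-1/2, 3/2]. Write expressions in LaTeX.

f has the shape u'v + uv' for u = - 3 \sqrt{\frac{3 \theta^{2}}{2} + 1} and v = \operatorname{atan}{\left(\theta \right)} — it is the derivative of the product u*v.
F(\theta) = - 3 \sqrt{\frac{3 \theta^{2}}{2} + 1} \operatorname{atan}{\left(\theta \right)} is an antiderivative of f.
Check: d/d\theta[- 3 \sqrt{\frac{3 \theta^{2}}{2} + 1} \operatorname{atan}{\left(\theta \right)}] = \frac{- 9 \theta^{3} \operatorname{atan}{\left(\theta \right)} - 9 \theta^{2} - 9 \theta \operatorname{atan}{\left(\theta \right)} - 6}{\sqrt{2} \theta^{2} \sqrt{3 \theta^{2} + 2} + \sqrt{2} \sqrt{3 \theta^{2} + 2}}, which equals f(\theta).
F(3/2) = - \frac{3 \sqrt{70} \operatorname{atan}{\left(\frac{3}{2} \right)}}{4}; F(-1/2) = \frac{3 \sqrt{22} \operatorname{atan}{\left(\frac{1}{2} \right)}}{4}.
Integral = F(3/2) - F(-1/2) = - \frac{3 \sqrt{70} \operatorname{atan}{\left(\frac{3}{2} \right)}}{4} - \frac{3 \sqrt{22} \operatorname{atan}{\left(\frac{1}{2} \right)}}{4}.

Antiderivative: F(\theta) = - 3 \sqrt{\frac{3 \theta^{2}}{2} + 1} \operatorname{atan}{\left(\theta \right)}; value = - \frac{3 \sqrt{70} \operatorname{atan}{\left(\frac{3}{2} \right)}}{4} - \frac{3 \sqrt{22} \operatorname{atan}{\left(\frac{1}{2} \right)}}{4}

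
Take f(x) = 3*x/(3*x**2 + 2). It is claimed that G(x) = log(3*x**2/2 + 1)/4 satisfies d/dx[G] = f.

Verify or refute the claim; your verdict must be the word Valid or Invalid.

Invalid: d/dx[G] - f = -3*x/(6*x**2 + 4), which is not 0.

d/dx[G] = 3*x/(6*x**2 + 4)
d/dx[G] - f(x) = -3*x/(6*x**2 + 4) != 0.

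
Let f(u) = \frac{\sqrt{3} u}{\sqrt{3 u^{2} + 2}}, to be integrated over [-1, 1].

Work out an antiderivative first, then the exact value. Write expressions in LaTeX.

f matches the chain-rule pattern g'(h)*h' with inner function h(u) = u^{2} + \frac{2}{3}; substituting w = h(u) collapses the integral.
F(u) = \frac{\sqrt{3} \sqrt{3 u^{2} + 2}}{3} is an antiderivative of f.
Check: d/du[\frac{\sqrt{3} \sqrt{3 u^{2} + 2}}{3}] = \frac{\sqrt{3} u}{\sqrt{3 u^{2} + 2}} = f(u).
F(1) = \frac{\sqrt{15}}{3}; F(-1) = \frac{\sqrt{15}}{3}.
Integral = F(1) - F(-1) = 0.

Antiderivative: F(u) = \frac{\sqrt{3} \sqrt{3 u^{2} + 2}}{3}; value = 0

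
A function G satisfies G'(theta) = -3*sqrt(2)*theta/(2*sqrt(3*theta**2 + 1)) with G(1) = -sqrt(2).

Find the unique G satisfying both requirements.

G(theta) = -sqrt(2)*sqrt(3*theta**2 + 1)/2

G'(theta) matches the chain-rule pattern g'(h)*h' with inner function h(theta) = 3*theta**2/2 + 1/2; substituting u = h(theta) collapses the integral.
A general antiderivative is -sqrt(3*theta**2/2 + 1/2) + C.
The condition gives C = -sqrt(2) - (-sqrt(2)) = 0.
So G(theta) = -sqrt(2)*sqrt(3*theta**2 + 1)/2.
Check: d/dtheta[-sqrt(2)*sqrt(3*theta**2 + 1)/2] = -3*sqrt(2)*theta/(2*sqrt(3*theta**2 + 1)) = G'(theta).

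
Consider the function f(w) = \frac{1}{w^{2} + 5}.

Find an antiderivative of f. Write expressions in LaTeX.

An antiderivative is F(w) = \frac{\sqrt{5} \operatorname{atan}{\left(\frac{\sqrt{5} w}{5} \right)}}{5}.

Any candidate F(w) must reproduce f(w) exactly when differentiated.
Check: d/dw[\frac{\sqrt{5} \operatorname{atan}{\left(\frac{\sqrt{5} w}{5} \right)}}{5}] = \frac{1}{w^{2} + 5} = f(w).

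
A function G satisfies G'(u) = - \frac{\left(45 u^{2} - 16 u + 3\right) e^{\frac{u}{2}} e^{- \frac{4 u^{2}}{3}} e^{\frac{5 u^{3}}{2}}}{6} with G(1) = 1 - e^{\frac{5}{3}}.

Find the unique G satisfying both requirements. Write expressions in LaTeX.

G(u) = 1 - e^{\frac{5 u^{3}}{2} - \frac{4 u^{2}}{3} + \frac{u}{2}}

The substitution w = \frac{5 u^{3}}{2} - \frac{4 u^{2}}{3} + \frac{u}{2} works: G'(u) is exactly (dG/dw)*(dw/du) for that inner function.
A general antiderivative is - e^{\frac{5 u^{3}}{2} - \frac{4 u^{2}}{3} + \frac{u}{2}} + C.
The condition gives C = 1 - e^{\frac{5}{3}} - (- e^{\frac{5}{3}}) = 1.
So G(u) = 1 - e^{\frac{5 u^{3}}{2} - \frac{4 u^{2}}{3} + \frac{u}{2}}.
Check: d/du[1 - e^{\frac{5 u^{3}}{2} - \frac{4 u^{2}}{3} + \frac{u}{2}}] = - \frac{15 u^{2} e^{\frac{u}{2}} e^{- \frac{4 u^{2}}{3}} e^{\frac{5 u^{3}}{2}}}{2} + \frac{8 u e^{\frac{u}{2}} e^{- \frac{4 u^{2}}{3}} e^{\frac{5 u^{3}}{2}}}{3} - \frac{e^{\frac{u}{2}} e^{- \frac{4 u^{2}}{3}} e^{\frac{5 u^{3}}{2}}}{2}, which equals G'(u).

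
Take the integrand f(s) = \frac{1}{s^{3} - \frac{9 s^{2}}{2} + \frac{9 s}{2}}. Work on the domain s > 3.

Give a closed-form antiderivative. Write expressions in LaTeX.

Factor the denominator (s \left(s - 3\right) \left(2 s - 3\right)) and decompose: f = - \frac{8}{9 \left(2 s - 3\right)} + \frac{2}{9 \left(s - 3\right)} + \frac{2}{9 s}; each piece integrates to a log, atan, or power term.
Check: d/ds[- \frac{4 \log{\left(2 s - 3 \right)}}{9} + \frac{2 \log{\left(s^{2} - 3 s \right)}}{9}] = \frac{2}{2 s^{3} - 9 s^{2} + 9 s}, which equals f(s).

An antiderivative is F(s) = - \frac{4 \log{\left(2 s - 3 \right)}}{9} + \frac{2 \log{\left(s^{2} - 3 s \right)}}{9}.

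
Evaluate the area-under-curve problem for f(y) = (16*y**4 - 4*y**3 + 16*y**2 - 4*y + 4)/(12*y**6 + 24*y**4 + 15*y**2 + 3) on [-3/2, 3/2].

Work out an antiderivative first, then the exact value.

Recover f(y) by differentiating a candidate F(y); any mismatch rules it out.
F(y) = (8*y**2*atan(y) + 4*atan(y) + 1)/(6*y**2 + 3) is an antiderivative of f.
Check: d/dy[(8*y**2*atan(y) + 4*atan(y) + 1)/(6*y**2 + 3)] = (16*y**4 - 4*y**3 + 16*y**2 - 4*y + 4)/(12*y**6 + 24*y**4 + 15*y**2 + 3) = f(y).
F(3/2) = 2/33 + 4*atan(3/2)/3; F(-3/2) = 2/33 - 4*atan(3/2)/3.
Integral = F(3/2) - F(-3/2) = 8*atan(3/2)/3.

Antiderivative: F(y) = (8*y**2*atan(y) + 4*atan(y) + 1)/(6*y**2 + 3); value = 8*atan(3/2)/3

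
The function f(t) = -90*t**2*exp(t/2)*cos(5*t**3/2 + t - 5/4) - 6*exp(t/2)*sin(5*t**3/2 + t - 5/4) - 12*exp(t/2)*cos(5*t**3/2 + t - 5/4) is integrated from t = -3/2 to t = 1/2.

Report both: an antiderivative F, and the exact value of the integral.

Antiderivative: F(t) = -12*exp(t/2)*sin(5*t**3/2 + t - 5/4); value = -12*exp(-3/4)*sin(179/16) + 12*exp(1/4)*sin(7/16)

f has the shape u'v + uv' for u = -12*exp(t/2) and v = sin(5*t**3/2 + t - 5/4) — it is the derivative of the product u*v.
F(t) = -12*exp(t/2)*sin(5*t**3/2 + t - 5/4) is an antiderivative of f.
Check: d/dt[-12*exp(t/2)*sin(5*t**3/2 + t - 5/4)] = -90*t**2*exp(t/2)*cos(5*t**3/2 + t - 5/4) - 6*exp(t/2)*sin(5*t**3/2 + t - 5/4) - 12*exp(t/2)*cos(5*t**3/2 + t - 5/4) = f(t).
F(1/2) = 12*exp(1/4)*sin(7/16); F(-3/2) = 12*exp(-3/4)*sin(179/16).
Integral = F(1/2) - F(-3/2) = -12*exp(-3/4)*sin(179/16) + 12*exp(1/4)*sin(7/16).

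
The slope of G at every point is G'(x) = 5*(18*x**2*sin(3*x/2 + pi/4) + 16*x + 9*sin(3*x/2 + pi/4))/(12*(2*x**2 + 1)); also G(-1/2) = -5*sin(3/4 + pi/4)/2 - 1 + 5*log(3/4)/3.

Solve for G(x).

The proposed G(x) is checked by its d/dx: the result must match the given G'(x).
A general antiderivative is 5*log(x**2 + 1/2)/3 - 5*cos(3*x/2 + pi/4)/2 + C.
The condition gives C = -5*sin(3/4 + pi/4)/2 - 1 + 5*log(3/4)/3 - (-5*sin(3/4 + pi/4)/2 + 5*log(3/4)/3) = -1.
So G(x) = 5*log(x**2 + 1/2)/3 - 5*cos(3*x/2 + pi/4)/2 - 1.
Check: d/dx[5*log(x**2 + 1/2)/3 - 5*cos(3*x/2 + pi/4)/2 - 1] = (90*x**2*sin(3*x/2 + pi/4) + 80*x + 45*sin(3*x/2 + pi/4))/(24*x**2 + 12), which equals G'(x).

G(x) = 5*log(x**2 + 1/2)/3 - 5*cos(3*x/2 + pi/4)/2 - 1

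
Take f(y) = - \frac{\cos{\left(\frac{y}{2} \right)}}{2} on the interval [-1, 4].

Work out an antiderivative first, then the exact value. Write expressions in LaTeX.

An antiderivative F(y) passes only if d/dy[F] lands on f(y) exactly.
F(y) = - \sin{\left(\frac{y}{2} \right)} is an antiderivative of f.
Check: d/dy[- \sin{\left(\frac{y}{2} \right)}] = - \frac{\cos{\left(\frac{y}{2} \right)}}{2} = f(y).
F(4) = - \sin{\left(2 \right)}; F(-1) = \sin{\left(\frac{1}{2} \right)}.
Integral = F(4) - F(-1) = - \sin{\left(2 \right)} - \sin{\left(\frac{1}{2} \right)}.

Antiderivative: F(y) = - \sin{\left(\frac{y}{2} \right)}; value = - \sin{\left(2 \right)} - \sin{\left(\frac{1}{2} \right)}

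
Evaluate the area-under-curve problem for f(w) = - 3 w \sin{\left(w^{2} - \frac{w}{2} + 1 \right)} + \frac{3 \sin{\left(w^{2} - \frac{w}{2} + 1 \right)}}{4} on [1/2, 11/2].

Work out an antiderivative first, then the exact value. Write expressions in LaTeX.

Antiderivative: F(w) = \frac{3 \cos{\left(w^{2} - \frac{w}{2} + 1 \right)}}{2}; value = \frac{3 \cos{\left(\frac{57}{2} \right)}}{2} - \frac{3 \cos{\left(1 \right)}}{2}

The substitution u = w^{2} - \frac{w}{2} + 1 works: f is exactly (dF/du)*(du/dw) for that inner function.
F(w) = \frac{3 \cos{\left(w^{2} - \frac{w}{2} + 1 \right)}}{2} is an antiderivative of f.
Check: d/dw[\frac{3 \cos{\left(w^{2} - \frac{w}{2} + 1 \right)}}{2}] = - 3 w \sin{\left(w^{2} - \frac{w}{2} + 1 \right)} + \frac{3 \sin{\left(w^{2} - \frac{w}{2} + 1 \right)}}{4} = f(w).
F(11/2) = \frac{3 \cos{\left(\frac{57}{2} \right)}}{2}; F(1/2) = \frac{3 \cos{\left(1 \right)}}{2}.
Integral = F(11/2) - F(1/2) = \frac{3 \cos{\left(\frac{57}{2} \right)}}{2} - \frac{3 \cos{\left(1 \right)}}{2}.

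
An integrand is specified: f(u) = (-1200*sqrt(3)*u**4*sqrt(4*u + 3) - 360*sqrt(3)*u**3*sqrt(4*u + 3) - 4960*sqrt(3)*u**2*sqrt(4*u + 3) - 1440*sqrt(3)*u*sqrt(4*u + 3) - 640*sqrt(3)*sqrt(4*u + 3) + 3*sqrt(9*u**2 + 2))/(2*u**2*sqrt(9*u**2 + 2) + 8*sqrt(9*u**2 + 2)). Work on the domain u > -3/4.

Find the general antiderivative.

Recover f(u) by differentiating a candidate F(u); any mismatch rules it out.
Check: d/du[-(320*sqrt(3)*u*sqrt(4*u + 3)*sqrt(9*u**2 + 2) + 240*sqrt(3)*sqrt(4*u + 3)*sqrt(9*u**2 + 2) - 9*atan(u/2))/12] = (-4800*sqrt(3)*u**5 - 5040*sqrt(3)*u**4 - 20920*sqrt(3)*u**3 - 20640*sqrt(3)*u**2 - 6880*sqrt(3)*u + 3*sqrt(4*u + 3)*sqrt(9*u**2 + 2) - 1920*sqrt(3))/(2*u**2*sqrt(4*u + 3)*sqrt(9*u**2 + 2) + 8*sqrt(4*u + 3)*sqrt(9*u**2 + 2)), which equals f(u).

F(u) = -(320*sqrt(3)*u*sqrt(4*u + 3)*sqrt(9*u**2 + 2) + 240*sqrt(3)*sqrt(4*u + 3)*sqrt(9*u**2 + 2) - 9*atan(u/2))/12 + C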